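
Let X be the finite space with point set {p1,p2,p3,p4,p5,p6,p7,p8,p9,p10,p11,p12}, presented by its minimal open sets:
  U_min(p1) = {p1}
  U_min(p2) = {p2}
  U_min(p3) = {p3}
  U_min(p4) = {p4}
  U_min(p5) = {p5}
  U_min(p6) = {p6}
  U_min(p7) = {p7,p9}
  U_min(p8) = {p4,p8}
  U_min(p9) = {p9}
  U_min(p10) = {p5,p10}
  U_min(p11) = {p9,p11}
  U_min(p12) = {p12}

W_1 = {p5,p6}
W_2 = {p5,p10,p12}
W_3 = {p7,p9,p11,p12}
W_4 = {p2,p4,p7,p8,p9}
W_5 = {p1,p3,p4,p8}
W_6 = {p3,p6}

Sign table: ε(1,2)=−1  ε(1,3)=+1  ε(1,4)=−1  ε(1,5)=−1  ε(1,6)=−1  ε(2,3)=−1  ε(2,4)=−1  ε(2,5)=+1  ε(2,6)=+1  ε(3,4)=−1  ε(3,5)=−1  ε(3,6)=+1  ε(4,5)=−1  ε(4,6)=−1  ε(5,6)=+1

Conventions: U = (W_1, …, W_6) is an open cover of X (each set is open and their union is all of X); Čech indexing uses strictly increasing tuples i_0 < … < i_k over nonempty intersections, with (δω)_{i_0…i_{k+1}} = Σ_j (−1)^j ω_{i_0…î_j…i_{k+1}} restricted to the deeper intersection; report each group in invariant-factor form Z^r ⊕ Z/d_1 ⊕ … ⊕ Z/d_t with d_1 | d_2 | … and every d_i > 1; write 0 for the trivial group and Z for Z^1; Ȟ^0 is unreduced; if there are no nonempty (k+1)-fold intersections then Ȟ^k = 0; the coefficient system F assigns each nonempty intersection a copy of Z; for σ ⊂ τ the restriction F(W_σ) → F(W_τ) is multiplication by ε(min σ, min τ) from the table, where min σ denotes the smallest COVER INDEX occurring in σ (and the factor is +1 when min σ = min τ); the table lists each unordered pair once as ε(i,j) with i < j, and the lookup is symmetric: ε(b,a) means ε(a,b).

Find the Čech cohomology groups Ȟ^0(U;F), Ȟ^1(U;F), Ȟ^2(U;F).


Ȟ^0 = 0,  Ȟ^1 = Z/2,  Ȟ^2 = 0

nerve of the cover:
  W12={p5} W16={p6} W23={p12} W34={p7,p9} W45={p4,p8} W56={p3}
C dims 6,6; δ0: rk 6, SNF 1^5·2
Ȟ^0 = (6 − 6) − 0 = 0, so Ȟ^0 ≅ 0
Ȟ^1 = (6 − 0) − 6 = 0 plus torsion [2], so Ȟ^1 ≅ Z/2
Ȟ^2 = (0 − 0) − 0 = 0, so Ȟ^2 ≅ 0


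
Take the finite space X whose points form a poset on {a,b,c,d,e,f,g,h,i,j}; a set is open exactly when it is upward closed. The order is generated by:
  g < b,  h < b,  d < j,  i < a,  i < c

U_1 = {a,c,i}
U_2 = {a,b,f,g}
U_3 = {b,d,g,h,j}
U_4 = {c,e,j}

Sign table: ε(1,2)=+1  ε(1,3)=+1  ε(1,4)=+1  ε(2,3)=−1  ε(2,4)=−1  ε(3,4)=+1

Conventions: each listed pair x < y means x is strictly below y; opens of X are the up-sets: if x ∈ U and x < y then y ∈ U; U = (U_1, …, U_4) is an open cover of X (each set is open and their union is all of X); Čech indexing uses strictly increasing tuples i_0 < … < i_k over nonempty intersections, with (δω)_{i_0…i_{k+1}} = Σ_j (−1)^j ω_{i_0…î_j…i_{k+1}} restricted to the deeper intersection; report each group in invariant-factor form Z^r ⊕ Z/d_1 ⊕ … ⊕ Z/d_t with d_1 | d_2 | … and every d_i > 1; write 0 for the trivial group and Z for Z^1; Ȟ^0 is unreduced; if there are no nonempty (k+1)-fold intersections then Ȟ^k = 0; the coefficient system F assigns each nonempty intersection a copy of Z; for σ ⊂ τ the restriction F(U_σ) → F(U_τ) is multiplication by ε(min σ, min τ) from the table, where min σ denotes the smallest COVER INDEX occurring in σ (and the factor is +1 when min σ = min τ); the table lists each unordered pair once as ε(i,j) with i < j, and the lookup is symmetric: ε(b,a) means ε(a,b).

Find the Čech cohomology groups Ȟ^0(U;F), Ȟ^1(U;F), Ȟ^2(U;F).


cover nerve:
  U12={a} U14={c} U23={b,g} U34={j}
C dims 4,4; δ0: rk 4, SNF 1^3·2
Ȟ^0: (4−4)−0=0 ⇒ 0
Ȟ^1: (4−0)−4=0 plus torsion [2] ⇒ Z/2
Ȟ^2: (0−0)−0=0 ⇒ 0

Ȟ^0 = 0; Ȟ^1 = Z/2; Ȟ^2 = 0


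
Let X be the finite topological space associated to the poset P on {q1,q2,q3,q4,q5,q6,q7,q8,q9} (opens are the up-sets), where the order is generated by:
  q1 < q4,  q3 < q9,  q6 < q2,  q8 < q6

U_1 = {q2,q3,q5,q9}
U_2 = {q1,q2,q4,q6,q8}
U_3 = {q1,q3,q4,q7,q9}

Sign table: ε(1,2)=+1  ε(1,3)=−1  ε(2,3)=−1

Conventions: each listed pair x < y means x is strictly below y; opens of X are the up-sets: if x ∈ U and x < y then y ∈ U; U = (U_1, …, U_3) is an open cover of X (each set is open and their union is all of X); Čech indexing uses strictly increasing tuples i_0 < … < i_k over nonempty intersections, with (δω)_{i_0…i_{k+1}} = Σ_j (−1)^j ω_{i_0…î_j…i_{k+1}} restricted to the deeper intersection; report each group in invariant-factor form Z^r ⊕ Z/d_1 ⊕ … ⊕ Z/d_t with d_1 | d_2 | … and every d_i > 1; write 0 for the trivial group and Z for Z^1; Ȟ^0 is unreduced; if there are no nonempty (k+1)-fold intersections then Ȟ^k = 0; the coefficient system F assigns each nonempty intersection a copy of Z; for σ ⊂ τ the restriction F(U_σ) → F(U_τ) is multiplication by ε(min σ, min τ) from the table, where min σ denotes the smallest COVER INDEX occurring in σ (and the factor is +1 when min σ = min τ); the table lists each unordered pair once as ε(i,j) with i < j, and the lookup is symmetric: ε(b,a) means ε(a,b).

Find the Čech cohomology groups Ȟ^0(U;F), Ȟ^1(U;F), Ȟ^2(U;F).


Ȟ^0(U;F) ≅ Z,  Ȟ^1(U;F) ≅ Z,  Ȟ^2(U;F) ≅ 0

nerve simplices:
  U12={q2} U13={q3,q9} U23={q1,q4}
C dims 3,3; δ0: rk 2, SNF 1^2
degree 0: 3−2−0 = 1 → Ȟ^0 ≅ Z
degree 1: 3−0−2 = 1 → Ȟ^1 ≅ Z
degree 2: 0−0−0 = 0 → Ȟ^2 ≅ 0


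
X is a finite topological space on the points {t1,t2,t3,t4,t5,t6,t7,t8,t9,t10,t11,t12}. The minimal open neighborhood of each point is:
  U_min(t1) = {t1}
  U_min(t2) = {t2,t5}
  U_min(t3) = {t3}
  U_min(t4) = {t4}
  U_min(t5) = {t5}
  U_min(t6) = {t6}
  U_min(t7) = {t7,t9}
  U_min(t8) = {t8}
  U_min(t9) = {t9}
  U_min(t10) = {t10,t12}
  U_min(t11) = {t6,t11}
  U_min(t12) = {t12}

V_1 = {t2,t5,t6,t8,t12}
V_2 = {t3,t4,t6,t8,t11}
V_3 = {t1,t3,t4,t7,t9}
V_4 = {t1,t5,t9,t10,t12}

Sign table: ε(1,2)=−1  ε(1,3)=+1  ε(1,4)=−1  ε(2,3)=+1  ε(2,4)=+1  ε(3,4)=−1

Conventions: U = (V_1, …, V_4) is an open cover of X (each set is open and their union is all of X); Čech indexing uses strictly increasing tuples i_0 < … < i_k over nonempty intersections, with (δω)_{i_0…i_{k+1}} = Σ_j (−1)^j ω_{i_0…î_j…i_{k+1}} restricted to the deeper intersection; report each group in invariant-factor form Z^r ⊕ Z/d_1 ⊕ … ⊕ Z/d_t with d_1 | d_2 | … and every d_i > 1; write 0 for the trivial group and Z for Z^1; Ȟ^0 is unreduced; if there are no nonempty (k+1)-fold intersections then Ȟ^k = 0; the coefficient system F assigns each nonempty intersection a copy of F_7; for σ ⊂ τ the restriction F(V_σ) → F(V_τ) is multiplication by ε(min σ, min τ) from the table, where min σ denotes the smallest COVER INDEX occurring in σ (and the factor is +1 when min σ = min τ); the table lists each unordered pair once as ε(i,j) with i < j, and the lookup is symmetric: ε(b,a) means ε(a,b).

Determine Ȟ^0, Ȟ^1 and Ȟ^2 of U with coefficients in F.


cover nerve:
  V12={t6,t8} V14={t5,t12} V23={t3,t4} V34={t1,t9}
C dims 4,4; δ0: rk_F7 4
Ȟ^0: (4−4)−0=0 ⇒ 0
Ȟ^1: (4−0)−4=0 ⇒ 0
Ȟ^2: (0−0)−0=0 ⇒ 0

Ȟ^0 ≅ 0, Ȟ^1 ≅ 0, Ȟ^2 ≅ 0


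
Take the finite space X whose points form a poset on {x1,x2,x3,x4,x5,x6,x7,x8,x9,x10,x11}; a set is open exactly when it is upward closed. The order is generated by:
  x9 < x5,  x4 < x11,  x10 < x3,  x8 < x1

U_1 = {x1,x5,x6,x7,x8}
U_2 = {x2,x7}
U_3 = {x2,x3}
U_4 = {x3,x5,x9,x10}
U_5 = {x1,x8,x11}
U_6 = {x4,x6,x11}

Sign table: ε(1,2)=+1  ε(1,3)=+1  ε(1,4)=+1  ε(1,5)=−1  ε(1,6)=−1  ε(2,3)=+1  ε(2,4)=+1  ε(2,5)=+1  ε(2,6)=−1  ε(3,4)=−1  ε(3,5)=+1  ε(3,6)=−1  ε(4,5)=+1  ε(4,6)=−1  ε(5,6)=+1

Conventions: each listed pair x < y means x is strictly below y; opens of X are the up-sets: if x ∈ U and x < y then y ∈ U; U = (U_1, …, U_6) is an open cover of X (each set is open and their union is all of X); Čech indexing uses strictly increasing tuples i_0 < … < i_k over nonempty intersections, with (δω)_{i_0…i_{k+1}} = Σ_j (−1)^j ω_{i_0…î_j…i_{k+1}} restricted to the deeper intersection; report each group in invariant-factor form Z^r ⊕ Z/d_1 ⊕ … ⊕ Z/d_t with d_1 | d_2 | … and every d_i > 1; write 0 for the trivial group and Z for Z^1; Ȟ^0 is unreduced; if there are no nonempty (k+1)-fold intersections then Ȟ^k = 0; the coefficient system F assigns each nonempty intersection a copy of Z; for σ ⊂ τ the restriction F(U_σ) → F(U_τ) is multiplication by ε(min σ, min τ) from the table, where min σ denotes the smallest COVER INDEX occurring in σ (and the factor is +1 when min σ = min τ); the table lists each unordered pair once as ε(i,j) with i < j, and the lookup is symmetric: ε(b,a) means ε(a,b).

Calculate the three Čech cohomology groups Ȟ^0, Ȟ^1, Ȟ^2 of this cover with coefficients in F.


cover nerve:
  U12={x7} U14={x5} U15={x1,x8} U16={x6} U23={x2} U34={x3} U56={x11}
C dims 6,7; δ0: rk 6, SNF 1^5·2
Ȟ^0: (6−6)−0=0 ⇒ 0
Ȟ^1: (7−0)−6=1 plus torsion [2] ⇒ Z ⊕ Z/2
Ȟ^2: (0−0)−0=0 ⇒ 0

Ȟ^0(U;F) ≅ 0, Ȟ^1(U;F) ≅ Z ⊕ Z/2, Ȟ^2(U;F) ≅ 0


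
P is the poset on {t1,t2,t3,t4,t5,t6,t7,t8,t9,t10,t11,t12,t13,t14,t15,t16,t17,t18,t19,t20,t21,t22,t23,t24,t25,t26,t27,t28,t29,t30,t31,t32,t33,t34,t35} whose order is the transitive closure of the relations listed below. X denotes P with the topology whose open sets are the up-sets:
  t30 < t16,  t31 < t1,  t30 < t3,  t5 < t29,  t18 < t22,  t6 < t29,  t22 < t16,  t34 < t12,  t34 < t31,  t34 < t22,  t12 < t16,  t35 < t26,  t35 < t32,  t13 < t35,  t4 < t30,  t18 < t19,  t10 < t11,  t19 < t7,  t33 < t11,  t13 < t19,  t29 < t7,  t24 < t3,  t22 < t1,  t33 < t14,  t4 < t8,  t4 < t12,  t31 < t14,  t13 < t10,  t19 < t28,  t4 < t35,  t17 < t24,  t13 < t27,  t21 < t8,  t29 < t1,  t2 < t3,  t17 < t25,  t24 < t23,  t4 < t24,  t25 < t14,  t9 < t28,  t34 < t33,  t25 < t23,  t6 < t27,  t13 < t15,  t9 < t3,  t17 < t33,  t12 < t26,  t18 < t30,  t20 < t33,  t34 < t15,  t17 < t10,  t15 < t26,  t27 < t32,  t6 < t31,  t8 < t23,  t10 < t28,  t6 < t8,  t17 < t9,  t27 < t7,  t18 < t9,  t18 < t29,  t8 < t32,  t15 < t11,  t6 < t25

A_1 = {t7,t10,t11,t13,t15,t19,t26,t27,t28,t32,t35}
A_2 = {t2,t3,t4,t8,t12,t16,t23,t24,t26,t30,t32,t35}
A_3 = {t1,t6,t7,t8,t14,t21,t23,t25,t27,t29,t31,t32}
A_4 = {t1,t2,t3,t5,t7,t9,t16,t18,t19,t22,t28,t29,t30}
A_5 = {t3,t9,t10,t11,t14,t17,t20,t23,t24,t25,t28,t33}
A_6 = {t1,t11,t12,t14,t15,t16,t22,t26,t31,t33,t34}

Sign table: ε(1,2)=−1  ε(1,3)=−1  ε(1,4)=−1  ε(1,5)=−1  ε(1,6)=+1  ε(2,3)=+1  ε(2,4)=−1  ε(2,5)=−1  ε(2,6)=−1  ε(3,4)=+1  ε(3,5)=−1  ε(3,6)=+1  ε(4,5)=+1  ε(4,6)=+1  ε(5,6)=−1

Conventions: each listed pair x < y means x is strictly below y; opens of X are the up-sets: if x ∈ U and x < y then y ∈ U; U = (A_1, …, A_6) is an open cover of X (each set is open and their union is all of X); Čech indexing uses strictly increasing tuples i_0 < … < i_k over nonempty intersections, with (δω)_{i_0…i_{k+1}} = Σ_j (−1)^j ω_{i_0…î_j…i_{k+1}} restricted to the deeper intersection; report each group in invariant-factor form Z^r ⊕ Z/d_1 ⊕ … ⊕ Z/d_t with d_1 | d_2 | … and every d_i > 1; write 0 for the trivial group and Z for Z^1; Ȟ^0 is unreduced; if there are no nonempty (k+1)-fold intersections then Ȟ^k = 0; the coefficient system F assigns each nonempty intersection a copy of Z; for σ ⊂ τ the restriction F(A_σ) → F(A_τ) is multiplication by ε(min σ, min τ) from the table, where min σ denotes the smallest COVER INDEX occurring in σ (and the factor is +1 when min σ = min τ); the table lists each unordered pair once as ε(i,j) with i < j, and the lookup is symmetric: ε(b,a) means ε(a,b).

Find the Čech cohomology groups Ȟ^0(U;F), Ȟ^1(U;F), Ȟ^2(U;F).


Ȟ^0 ≅ 0,  Ȟ^1 ≅ Z/2,  Ȟ^2 ≅ Z

nerve of the cover:
  A12={t26,t32,t35} A13={t7,t27,t32} A14={t7,t19,t28} A15={t10,t11,t28} A16={t11,t15,t26} A23={t8,t23,t32} A24={t2,t3,t16,t30} A25={t3,t23,t24} A26={t12,t16,t26} A34={t1,t7,t29} A35={t14,t23,t25} A36={t1,t14,t31} A45={t3,t9,t28} A46={t1,t16,t22} A56={t11,t14,t33}
  A123={t32} A126={t26} A134={t7} A145={t28} A156={t11} A235={t23} A245={t3} A246={t16} A346={t1} A356={t14}
C dims 6,15,10; δ0: rk 6, SNF 1^5·2; δ1: rk 9, SNF 1^9
Ȟ^0 = (6 − 6) − 0 = 0, so Ȟ^0 ≅ 0
Ȟ^1 = (15 − 9) − 6 = 0 plus torsion [2], so Ȟ^1 ≅ Z/2
Ȟ^2 = (10 − 0) − 9 = 1, so Ȟ^2 ≅ Z


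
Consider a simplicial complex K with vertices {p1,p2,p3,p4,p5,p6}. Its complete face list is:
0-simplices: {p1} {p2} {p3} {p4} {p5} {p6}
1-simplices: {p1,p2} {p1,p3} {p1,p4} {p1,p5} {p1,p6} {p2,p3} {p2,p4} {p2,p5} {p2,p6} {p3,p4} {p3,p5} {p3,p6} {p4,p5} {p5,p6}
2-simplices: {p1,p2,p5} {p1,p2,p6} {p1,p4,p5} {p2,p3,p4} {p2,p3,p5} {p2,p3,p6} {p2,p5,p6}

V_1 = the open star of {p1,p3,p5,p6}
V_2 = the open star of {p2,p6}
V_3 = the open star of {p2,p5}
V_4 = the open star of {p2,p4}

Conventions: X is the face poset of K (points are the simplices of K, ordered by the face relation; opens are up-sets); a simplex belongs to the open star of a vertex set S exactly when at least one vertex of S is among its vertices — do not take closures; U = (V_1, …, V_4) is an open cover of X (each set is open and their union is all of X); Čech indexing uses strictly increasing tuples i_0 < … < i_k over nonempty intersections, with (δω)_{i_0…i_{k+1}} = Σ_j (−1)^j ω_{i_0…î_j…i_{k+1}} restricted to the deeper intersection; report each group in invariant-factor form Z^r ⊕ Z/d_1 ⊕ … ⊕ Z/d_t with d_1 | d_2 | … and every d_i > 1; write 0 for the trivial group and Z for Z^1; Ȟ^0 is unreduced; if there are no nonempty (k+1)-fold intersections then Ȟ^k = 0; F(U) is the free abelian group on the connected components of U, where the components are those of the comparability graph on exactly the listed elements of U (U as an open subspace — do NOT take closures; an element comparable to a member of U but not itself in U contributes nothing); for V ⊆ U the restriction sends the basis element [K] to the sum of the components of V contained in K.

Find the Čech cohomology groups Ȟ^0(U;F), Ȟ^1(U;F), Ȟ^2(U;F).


nerve of the cover:
  V1={{p1},{p3},{p5},{p6},{p1,p2},{p1,p3},{p1,p4},{p1,p5},{p1,p6},{p2,p3},{p2,p5},{p2,p6},{p3,p4},{p3,p5},{p3,p6},{p4,p5},{p5,p6},{p1,p2,p5},{p1,p2,p6},{p1,p4,p5},{p2,p3,p4},{p2,p3,p5},{p2,p3,p6},{p2,p5,p6}} V2={{p2},{p6},{p1,p2},{p1,p6},{p2,p3},{p2,p4},{p2,p5},{p2,p6},{p3,p6},{p5,p6},{p1,p2,p5},{p1,p2,p6},{p2,p3,p4},{p2,p3,p5},{p2,p3,p6},{p2,p5,p6}} V3={{p2},{p5},{p1,p2},{p1,p5},{p2,p3},{p2,p4},{p2,p5},{p2,p6},{p3,p5},{p4,p5},{p5,p6},{p1,p2,p5},{p1,p2,p6},{p1,p4,p5},{p2,p3,p4},{p2,p3,p5},{p2,p3,p6},{p2,p5,p6}} V4={{p2},{p4},{p1,p2},{p1,p4},{p2,p3},{p2,p4},{p2,p5},{p2,p6},{p3,p4},{p4,p5},{p1,p2,p5},{p1,p2,p6},{p1,p4,p5},{p2,p3,p4},{p2,p3,p5},{p2,p3,p6},{p2,p5,p6}}
  V12={{p6},{p1,p2},{p1,p6},{p2,p3},{p2,p5},{p2,p6},{p3,p6},{p5,p6},{p1,p2,p5},{p1,p2,p6},{p2,p3,p4},{p2,p3,p5},{p2,p3,p6},{p2,p5,p6}} V13={{p5},{p1,p2},{p1,p5},{p2,p3},{p2,p5},{p2,p6},{p3,p5},{p4,p5},{p5,p6},{p1,p2,p5},{p1,p2,p6},{p1,p4,p5},{p2,p3,p4},{p2,p3,p5},{p2,p3,p6},{p2,p5,p6}} V14={{p1,p2},{p1,p4},{p2,p3},{p2,p5},{p2,p6},{p3,p4},{p4,p5},{p1,p2,p5},{p1,p2,p6},{p1,p4,p5},{p2,p3,p4},{p2,p3,p5},{p2,p3,p6},{p2,p5,p6}} V23={{p2},{p1,p2},{p2,p3},{p2,p4},{p2,p5},{p2,p6},{p5,p6},{p1,p2,p5},{p1,p2,p6},{p2,p3,p4},{p2,p3,p5},{p2,p3,p6},{p2,p5,p6}} V24={{p2},{p1,p2},{p2,p3},{p2,p4},{p2,p5},{p2,p6},{p1,p2,p5},{p1,p2,p6},{p2,p3,p4},{p2,p3,p5},{p2,p3,p6},{p2,p5,p6}} V34={{p2},{p1,p2},{p2,p3},{p2,p4},{p2,p5},{p2,p6},{p4,p5},{p1,p2,p5},{p1,p2,p6},{p1,p4,p5},{p2,p3,p4},{p2,p3,p5},{p2,p3,p6},{p2,p5,p6}}
  V123={{p1,p2},{p2,p3},{p2,p5},{p2,p6},{p5,p6},{p1,p2,p5},{p1,p2,p6},{p2,p3,p4},{p2,p3,p5},{p2,p3,p6},{p2,p5,p6}} V124={{p1,p2},{p2,p3},{p2,p5},{p2,p6},{p1,p2,p5},{p1,p2,p6},{p2,p3,p4},{p2,p3,p5},{p2,p3,p6},{p2,p5,p6}} V134={{p1,p2},{p2,p3},{p2,p5},{p2,p6},{p4,p5},{p1,p2,p5},{p1,p2,p6},{p1,p4,p5},{p2,p3,p4},{p2,p3,p5},{p2,p3,p6},{p2,p5,p6}} V234={{p2},{p1,p2},{p2,p3},{p2,p4},{p2,p5},{p2,p6},{p1,p2,p5},{p1,p2,p6},{p2,p3,p4},{p2,p3,p5},{p2,p3,p6},{p2,p5,p6}}
  V1234={{p1,p2},{p2,p3},{p2,p5},{p2,p6},{p1,p2,p5},{p1,p2,p6},{p2,p3,p4},{p2,p3,p5},{p2,p3,p6},{p2,p5,p6}}
components per intersection:
  V1: {{p1},{p3},{p5},{p6},{p1,p2},{p1,p3},{p1,p4},{p1,p5},{p1,p6},{p2,p3},{p2,p5},{p2,p6},{p3,p4},{p3,p5},{p3,p6},{p4,p5},{p5,p6},{p1,p2,p5},{p1,p2,p6},{p1,p4,p5},{p2,p3,p4},{p2,p3,p5},{p2,p3,p6},{p2,p5,p6}}
  V2: {{p2},{p6},{p1,p2},{p1,p6},{p2,p3},{p2,p4},{p2,p5},{p2,p6},{p3,p6},{p5,p6},{p1,p2,p5},{p1,p2,p6},{p2,p3,p4},{p2,p3,p5},{p2,p3,p6},{p2,p5,p6}}
  V3: {{p2},{p5},{p1,p2},{p1,p5},{p2,p3},{p2,p4},{p2,p5},{p2,p6},{p3,p5},{p4,p5},{p5,p6},{p1,p2,p5},{p1,p2,p6},{p1,p4,p5},{p2,p3,p4},{p2,p3,p5},{p2,p3,p6},{p2,p5,p6}}
  V4: {{p2},{p4},{p1,p2},{p1,p4},{p2,p3},{p2,p4},{p2,p5},{p2,p6},{p3,p4},{p4,p5},{p1,p2,p5},{p1,p2,p6},{p1,p4,p5},{p2,p3,p4},{p2,p3,p5},{p2,p3,p6},{p2,p5,p6}}
  V12: {{p6},{p1,p2},{p1,p6},{p2,p3},{p2,p5},{p2,p6},{p3,p6},{p5,p6},{p1,p2,p5},{p1,p2,p6},{p2,p3,p4},{p2,p3,p5},{p2,p3,p6},{p2,p5,p6}}
  V13: {{p5},{p1,p2},{p1,p5},{p2,p3},{p2,p5},{p2,p6},{p3,p5},{p4,p5},{p5,p6},{p1,p2,p5},{p1,p2,p6},{p1,p4,p5},{p2,p3,p4},{p2,p3,p5},{p2,p3,p6},{p2,p5,p6}}
  V14: {{p1,p2},{p2,p3},{p2,p5},{p2,p6},{p3,p4},{p1,p2,p5},{p1,p2,p6},{p2,p3,p4},{p2,p3,p5},{p2,p3,p6},{p2,p5,p6}} {{p1,p4},{p4,p5},{p1,p4,p5}}
  V23: {{p2},{p1,p2},{p2,p3},{p2,p4},{p2,p5},{p2,p6},{p5,p6},{p1,p2,p5},{p1,p2,p6},{p2,p3,p4},{p2,p3,p5},{p2,p3,p6},{p2,p5,p6}}
  V24: {{p2},{p1,p2},{p2,p3},{p2,p4},{p2,p5},{p2,p6},{p1,p2,p5},{p1,p2,p6},{p2,p3,p4},{p2,p3,p5},{p2,p3,p6},{p2,p5,p6}}
  V34: {{p2},{p1,p2},{p2,p3},{p2,p4},{p2,p5},{p2,p6},{p1,p2,p5},{p1,p2,p6},{p2,p3,p4},{p2,p3,p5},{p2,p3,p6},{p2,p5,p6}} {{p4,p5},{p1,p4,p5}}
  V123: {{p1,p2},{p2,p3},{p2,p5},{p2,p6},{p5,p6},{p1,p2,p5},{p1,p2,p6},{p2,p3,p4},{p2,p3,p5},{p2,p3,p6},{p2,p5,p6}}
  V124: {{p1,p2},{p2,p3},{p2,p5},{p2,p6},{p1,p2,p5},{p1,p2,p6},{p2,p3,p4},{p2,p3,p5},{p2,p3,p6},{p2,p5,p6}}
  V134: {{p1,p2},{p2,p3},{p2,p5},{p2,p6},{p1,p2,p5},{p1,p2,p6},{p2,p3,p4},{p2,p3,p5},{p2,p3,p6},{p2,p5,p6}} {{p4,p5},{p1,p4,p5}}
  V234: {{p2},{p1,p2},{p2,p3},{p2,p4},{p2,p5},{p2,p6},{p1,p2,p5},{p1,p2,p6},{p2,p3,p4},{p2,p3,p5},{p2,p3,p6},{p2,p5,p6}}
  V1234: {{p1,p2},{p2,p3},{p2,p5},{p2,p6},{p1,p2,p5},{p1,p2,p6},{p2,p3,p4},{p2,p3,p5},{p2,p3,p6},{p2,p5,p6}}
C dims 4,8,5,1; δ0: rk 3, SNF 1^3; δ1: rk 4, SNF 1^4; δ2: rk 1, SNF 1^1
Ȟ^0 = (4 − 3) − 0 = 1, so Ȟ^0 ≅ Z
Ȟ^1 = (8 − 4) − 3 = 1, so Ȟ^1 ≅ Z
Ȟ^2 = (5 − 1) − 4 = 0, so Ȟ^2 ≅ 0

Ȟ^0 ≅ Z, Ȟ^1 ≅ Z and Ȟ^2 ≅ 0


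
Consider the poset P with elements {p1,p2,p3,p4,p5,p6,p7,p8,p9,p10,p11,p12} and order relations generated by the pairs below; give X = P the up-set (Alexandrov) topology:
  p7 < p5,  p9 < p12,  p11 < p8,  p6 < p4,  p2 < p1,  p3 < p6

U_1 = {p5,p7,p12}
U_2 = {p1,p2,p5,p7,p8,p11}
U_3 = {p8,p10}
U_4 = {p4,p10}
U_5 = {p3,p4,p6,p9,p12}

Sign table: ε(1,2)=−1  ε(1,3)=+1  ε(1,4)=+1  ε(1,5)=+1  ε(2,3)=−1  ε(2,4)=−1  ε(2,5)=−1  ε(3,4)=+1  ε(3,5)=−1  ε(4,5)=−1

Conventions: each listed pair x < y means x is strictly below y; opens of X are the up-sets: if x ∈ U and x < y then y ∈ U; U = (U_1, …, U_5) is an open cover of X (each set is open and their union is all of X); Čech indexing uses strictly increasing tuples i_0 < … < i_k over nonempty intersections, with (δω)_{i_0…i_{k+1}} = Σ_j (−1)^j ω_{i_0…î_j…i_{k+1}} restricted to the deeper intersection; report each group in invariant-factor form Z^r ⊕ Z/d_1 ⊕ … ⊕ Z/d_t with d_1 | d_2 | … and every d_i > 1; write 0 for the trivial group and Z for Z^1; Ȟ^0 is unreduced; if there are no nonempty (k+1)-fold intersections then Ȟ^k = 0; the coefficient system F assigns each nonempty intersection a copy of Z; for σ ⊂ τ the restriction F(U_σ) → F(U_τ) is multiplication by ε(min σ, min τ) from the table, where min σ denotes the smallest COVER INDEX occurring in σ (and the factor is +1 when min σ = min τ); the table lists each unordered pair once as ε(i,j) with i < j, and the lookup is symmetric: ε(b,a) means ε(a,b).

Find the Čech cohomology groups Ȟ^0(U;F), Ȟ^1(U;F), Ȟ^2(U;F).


nerve of the cover:
  U12={p5,p7} U15={p12} U23={p8} U34={p10} U45={p4}
C dims 5,5; δ0: rk 5, SNF 1^4·2
Ȟ^0 = (5 − 5) − 0 = 0, so Ȟ^0 ≅ 0
Ȟ^1 = (5 − 0) − 5 = 0 plus torsion [2], so Ȟ^1 ≅ Z/2
Ȟ^2 = (0 − 0) − 0 = 0, so Ȟ^2 ≅ 0

Ȟ^0 ≅ 0,  Ȟ^1 ≅ Z/2,  Ȟ^2 ≅ 0


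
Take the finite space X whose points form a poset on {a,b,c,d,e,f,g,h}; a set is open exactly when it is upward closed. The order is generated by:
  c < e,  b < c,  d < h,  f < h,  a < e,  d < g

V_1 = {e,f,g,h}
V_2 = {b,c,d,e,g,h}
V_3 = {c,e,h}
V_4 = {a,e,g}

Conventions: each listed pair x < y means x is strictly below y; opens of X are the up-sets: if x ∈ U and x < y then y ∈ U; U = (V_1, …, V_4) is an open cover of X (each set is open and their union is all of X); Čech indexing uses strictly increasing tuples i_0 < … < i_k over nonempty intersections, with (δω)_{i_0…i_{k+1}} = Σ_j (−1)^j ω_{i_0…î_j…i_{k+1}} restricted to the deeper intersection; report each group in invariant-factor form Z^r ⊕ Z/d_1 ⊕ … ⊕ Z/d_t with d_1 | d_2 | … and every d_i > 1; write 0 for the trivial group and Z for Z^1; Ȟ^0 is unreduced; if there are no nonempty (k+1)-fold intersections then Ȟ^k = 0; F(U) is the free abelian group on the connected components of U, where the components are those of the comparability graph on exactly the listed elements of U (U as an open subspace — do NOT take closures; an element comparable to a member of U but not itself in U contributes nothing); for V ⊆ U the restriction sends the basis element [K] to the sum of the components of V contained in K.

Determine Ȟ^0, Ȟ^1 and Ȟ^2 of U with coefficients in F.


Ȟ^0(U;F) ≅ Z^2, Ȟ^1(U;F) ≅ 0, Ȟ^2(U;F) ≅ 0

nonempty overlaps:
  V12={e,g,h} V13={e,h} V14={e,g} V23={c,e,h} V24={e,g} V34={e}
  V123={e,h} V124={e,g} V134={e} V234={e}
  V1234={e}
components per intersection:
  V1: {e} {f,h} {g}
  V2: {b,c,e} {d,g,h}
  V3: {c,e} {h}
  V4: {a,e} {g}
  V12: {e} {g} {h}
  V13: {e} {h}
  V14: {e} {g}
  V23: {c,e} {h}
  V24: {e} {g}
  V34: {e}
  V123: {e} {h}
  V124: {e} {g}
  V134: {e}
  V234: {e}
  V1234: {e}
C dims 9,12,6,1; δ0: rk 7, SNF 1^7; δ1: rk 5, SNF 1^5; δ2: rk 1, SNF 1^1
degree 0: 9−7−0 = 2 → Ȟ^0 ≅ Z^2
degree 1: 12−5−7 = 0 → Ȟ^1 ≅ 0
degree 2: 6−1−5 = 0 → Ȟ^2 ≅ 0


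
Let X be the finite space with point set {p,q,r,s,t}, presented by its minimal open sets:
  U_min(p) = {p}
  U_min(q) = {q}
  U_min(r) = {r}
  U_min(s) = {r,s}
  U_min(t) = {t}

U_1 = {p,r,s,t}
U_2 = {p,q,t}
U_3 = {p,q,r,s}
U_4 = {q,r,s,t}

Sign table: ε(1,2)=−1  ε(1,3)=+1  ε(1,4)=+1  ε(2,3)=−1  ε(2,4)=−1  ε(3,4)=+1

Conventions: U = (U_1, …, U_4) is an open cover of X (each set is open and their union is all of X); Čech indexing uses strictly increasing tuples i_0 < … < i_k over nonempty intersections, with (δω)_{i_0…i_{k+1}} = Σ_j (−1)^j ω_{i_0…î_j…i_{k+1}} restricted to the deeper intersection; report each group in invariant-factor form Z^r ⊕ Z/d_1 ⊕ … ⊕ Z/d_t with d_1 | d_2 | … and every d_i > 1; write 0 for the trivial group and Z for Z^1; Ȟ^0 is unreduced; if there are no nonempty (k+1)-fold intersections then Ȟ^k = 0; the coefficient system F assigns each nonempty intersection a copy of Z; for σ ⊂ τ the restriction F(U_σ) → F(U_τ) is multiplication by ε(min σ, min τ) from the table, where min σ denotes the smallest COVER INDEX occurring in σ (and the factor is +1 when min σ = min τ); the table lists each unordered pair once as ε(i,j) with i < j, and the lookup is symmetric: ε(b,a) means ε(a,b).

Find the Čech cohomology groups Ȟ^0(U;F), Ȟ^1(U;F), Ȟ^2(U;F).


Ȟ^0(U;F) ≅ Z, Ȟ^1(U;F) ≅ 0 and Ȟ^2(U;F) ≅ Z

nerve of the cover:
  U12={p,t} U13={p,r,s} U14={r,s,t} U23={p,q} U24={q,t} U34={q,r,s}
  U123={p} U124={t} U134={r,s} U234={q}
C dims 4,6,4; δ0: rk 3, SNF 1^3; δ1: rk 3, SNF 1^3
Ȟ^0 = (4 − 3) − 0 = 1, so Ȟ^0 ≅ Z
Ȟ^1 = (6 − 3) − 3 = 0, so Ȟ^1 ≅ 0
Ȟ^2 = (4 − 0) − 3 = 1, so Ȟ^2 ≅ Z


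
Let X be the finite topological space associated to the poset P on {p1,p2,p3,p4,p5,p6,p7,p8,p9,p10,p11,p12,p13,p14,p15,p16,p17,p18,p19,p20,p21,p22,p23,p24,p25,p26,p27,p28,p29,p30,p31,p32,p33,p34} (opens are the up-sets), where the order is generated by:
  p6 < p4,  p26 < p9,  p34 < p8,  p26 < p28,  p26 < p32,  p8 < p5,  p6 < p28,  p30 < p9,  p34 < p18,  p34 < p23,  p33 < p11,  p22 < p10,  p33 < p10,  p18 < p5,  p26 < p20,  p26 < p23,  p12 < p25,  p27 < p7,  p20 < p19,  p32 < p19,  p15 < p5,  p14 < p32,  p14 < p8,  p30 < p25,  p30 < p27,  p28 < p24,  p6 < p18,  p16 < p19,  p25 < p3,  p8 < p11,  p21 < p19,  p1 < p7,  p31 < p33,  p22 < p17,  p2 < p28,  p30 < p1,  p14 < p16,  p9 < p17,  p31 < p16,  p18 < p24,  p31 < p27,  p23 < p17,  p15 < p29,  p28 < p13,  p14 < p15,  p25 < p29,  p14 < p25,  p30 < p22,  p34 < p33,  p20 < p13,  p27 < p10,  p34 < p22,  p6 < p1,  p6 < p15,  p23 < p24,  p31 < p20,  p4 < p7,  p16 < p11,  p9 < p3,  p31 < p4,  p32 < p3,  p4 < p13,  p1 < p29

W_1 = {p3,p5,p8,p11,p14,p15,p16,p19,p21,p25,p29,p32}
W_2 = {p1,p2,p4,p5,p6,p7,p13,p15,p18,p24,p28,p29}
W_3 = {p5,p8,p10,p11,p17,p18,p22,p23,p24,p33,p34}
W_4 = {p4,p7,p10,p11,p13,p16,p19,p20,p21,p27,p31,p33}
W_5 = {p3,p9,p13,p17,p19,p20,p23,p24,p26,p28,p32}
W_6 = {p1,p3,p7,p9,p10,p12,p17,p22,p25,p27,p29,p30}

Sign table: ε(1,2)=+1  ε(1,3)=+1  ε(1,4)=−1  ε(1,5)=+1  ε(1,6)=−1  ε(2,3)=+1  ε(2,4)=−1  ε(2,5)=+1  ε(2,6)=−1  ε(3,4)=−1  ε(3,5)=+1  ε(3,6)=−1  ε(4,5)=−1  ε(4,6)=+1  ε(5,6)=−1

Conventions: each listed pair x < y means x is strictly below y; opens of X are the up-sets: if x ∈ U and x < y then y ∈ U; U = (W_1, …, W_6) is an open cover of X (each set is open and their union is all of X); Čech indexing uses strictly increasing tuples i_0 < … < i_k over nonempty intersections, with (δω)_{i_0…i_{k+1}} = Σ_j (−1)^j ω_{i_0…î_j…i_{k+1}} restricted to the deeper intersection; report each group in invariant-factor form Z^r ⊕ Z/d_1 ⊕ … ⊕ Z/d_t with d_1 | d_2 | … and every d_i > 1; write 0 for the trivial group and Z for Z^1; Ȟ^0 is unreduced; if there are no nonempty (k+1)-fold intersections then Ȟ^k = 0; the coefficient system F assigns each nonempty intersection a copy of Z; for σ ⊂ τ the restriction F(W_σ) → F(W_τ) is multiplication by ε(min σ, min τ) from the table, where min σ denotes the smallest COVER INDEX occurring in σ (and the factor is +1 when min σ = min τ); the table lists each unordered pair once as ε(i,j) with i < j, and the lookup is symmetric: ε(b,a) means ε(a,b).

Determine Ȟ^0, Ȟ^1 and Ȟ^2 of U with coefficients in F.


intersection data:
  W12={p5,p15,p29} W13={p5,p8,p11} W14={p11,p16,p19,p21} W15={p3,p19,p32} W16={p3,p25,p29} W23={p5,p18,p24} W24={p4,p7,p13} W25={p13,p24,p28} W26={p1,p7,p29} W34={p10,p11,p33} W35={p17,p23,p24} W36={p10,p17,p22} W45={p13,p19,p20} W46={p7,p10,p27} W56={p3,p9,p17}
  W123={p5} W126={p29} W134={p11} W145={p19} W156={p3} W235={p24} W245={p13} W246={p7} W346={p10} W356={p17}
C dims 6,15,10; δ0: rk 5, SNF 1^5; δ1: rk 10, SNF 1^9·2
Ȟ^0 = (6 − 5) − 0 = 1, so Ȟ^0 ≅ Z
Ȟ^1 = (15 − 10) − 5 = 0, so Ȟ^1 ≅ 0
Ȟ^2 = (10 − 0) − 10 = 0 plus torsion [2], so Ȟ^2 ≅ Z/2

Ȟ^0(U;F) ≅ Z,  Ȟ^1(U;F) ≅ 0,  Ȟ^2(U;F) ≅ Z/2


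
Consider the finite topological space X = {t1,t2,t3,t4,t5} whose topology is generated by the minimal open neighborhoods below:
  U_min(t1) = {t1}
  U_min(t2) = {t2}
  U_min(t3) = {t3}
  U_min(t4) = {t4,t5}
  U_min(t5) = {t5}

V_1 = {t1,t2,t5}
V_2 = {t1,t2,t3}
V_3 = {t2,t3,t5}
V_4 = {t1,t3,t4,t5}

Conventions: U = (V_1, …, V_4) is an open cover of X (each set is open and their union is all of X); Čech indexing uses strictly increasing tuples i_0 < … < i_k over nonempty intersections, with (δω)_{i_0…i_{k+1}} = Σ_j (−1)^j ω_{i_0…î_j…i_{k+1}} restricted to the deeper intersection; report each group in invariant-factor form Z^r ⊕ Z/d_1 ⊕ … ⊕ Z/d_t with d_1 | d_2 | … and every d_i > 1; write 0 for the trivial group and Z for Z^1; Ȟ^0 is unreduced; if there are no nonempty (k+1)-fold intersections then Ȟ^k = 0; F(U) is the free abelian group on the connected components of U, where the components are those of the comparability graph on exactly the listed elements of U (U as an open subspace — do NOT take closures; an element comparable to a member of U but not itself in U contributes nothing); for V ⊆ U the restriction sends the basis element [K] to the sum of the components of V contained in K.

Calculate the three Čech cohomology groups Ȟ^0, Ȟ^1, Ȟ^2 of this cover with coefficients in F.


Ȟ^0 = Z^4,  Ȟ^1 = 0,  Ȟ^2 = 0

nerve simplices:
  V12={t1,t2} V13={t2,t5} V14={t1,t5} V23={t2,t3} V24={t1,t3} V34={t3,t5}
  V123={t2} V124={t1} V134={t5} V234={t3}
components per intersection:
  V1: {t1} {t2} {t5}
  V2: {t1} {t2} {t3}
  V3: {t2} {t3} {t5}
  V4: {t1} {t3} {t4,t5}
  V12: {t1} {t2}
  V13: {t2} {t5}
  V14: {t1} {t5}
  V23: {t2} {t3}
  V24: {t1} {t3}
  V34: {t3} {t5}
  V123: {t2}
  V124: {t1}
  V134: {t5}
  V234: {t3}
C dims 12,12,4; δ0: rk 8, SNF 1^8; δ1: rk 4, SNF 1^4
degree 0: 12−8−0 = 4 → Ȟ^0 ≅ Z^4
degree 1: 12−4−8 = 0 → Ȟ^1 ≅ 0
degree 2: 4−0−4 = 0 → Ȟ^2 ≅ 0


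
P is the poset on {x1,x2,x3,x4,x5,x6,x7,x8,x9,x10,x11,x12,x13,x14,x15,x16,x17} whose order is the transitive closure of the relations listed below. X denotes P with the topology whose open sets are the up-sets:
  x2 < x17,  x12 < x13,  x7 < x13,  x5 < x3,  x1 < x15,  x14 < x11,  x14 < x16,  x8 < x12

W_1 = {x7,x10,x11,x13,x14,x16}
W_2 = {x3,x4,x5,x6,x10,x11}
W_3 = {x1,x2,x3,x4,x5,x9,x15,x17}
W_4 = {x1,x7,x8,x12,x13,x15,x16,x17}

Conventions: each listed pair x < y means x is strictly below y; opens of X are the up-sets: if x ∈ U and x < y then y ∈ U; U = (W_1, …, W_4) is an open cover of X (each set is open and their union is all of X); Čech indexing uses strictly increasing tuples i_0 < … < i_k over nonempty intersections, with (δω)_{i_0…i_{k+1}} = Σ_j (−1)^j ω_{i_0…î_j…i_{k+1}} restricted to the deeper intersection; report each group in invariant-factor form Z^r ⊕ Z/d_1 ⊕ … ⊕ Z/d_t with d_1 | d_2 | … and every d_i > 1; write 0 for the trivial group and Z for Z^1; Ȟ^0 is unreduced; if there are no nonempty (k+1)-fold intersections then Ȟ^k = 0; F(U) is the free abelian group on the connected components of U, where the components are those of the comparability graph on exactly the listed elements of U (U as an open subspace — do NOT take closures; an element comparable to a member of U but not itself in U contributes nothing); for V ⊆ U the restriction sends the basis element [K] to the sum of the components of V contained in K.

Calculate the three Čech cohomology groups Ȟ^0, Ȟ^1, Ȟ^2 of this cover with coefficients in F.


intersection data:
  W12={x10,x11} W14={x7,x13,x16} W23={x3,x4,x5} W34={x1,x15,x17}
components per intersection:
  W1: {x7,x13} {x10} {x11,x14,x16}
  W2: {x3,x5} {x4} {x6} {x10} {x11}
  W3: {x1,x15} {x2,x17} {x3,x5} {x4} {x9}
  W4: {x1,x15} {x7,x8,x12,x13} {x16} {x17}
  W12: {x10} {x11}
  W14: {x7,x13} {x16}
  W23: {x3,x5} {x4}
  W34: {x1,x15} {x17}
C dims 17,8; δ0: rk 8, SNF 1^8
Ȟ^0 = (17 − 8) − 0 = 9, so Ȟ^0 ≅ Z^9
Ȟ^1 = (8 − 0) − 8 = 0, so Ȟ^1 ≅ 0
Ȟ^2 = (0 − 0) − 0 = 0, so Ȟ^2 ≅ 0

Ȟ^0 = Z^9, Ȟ^1 = 0 and Ȟ^2 = 0


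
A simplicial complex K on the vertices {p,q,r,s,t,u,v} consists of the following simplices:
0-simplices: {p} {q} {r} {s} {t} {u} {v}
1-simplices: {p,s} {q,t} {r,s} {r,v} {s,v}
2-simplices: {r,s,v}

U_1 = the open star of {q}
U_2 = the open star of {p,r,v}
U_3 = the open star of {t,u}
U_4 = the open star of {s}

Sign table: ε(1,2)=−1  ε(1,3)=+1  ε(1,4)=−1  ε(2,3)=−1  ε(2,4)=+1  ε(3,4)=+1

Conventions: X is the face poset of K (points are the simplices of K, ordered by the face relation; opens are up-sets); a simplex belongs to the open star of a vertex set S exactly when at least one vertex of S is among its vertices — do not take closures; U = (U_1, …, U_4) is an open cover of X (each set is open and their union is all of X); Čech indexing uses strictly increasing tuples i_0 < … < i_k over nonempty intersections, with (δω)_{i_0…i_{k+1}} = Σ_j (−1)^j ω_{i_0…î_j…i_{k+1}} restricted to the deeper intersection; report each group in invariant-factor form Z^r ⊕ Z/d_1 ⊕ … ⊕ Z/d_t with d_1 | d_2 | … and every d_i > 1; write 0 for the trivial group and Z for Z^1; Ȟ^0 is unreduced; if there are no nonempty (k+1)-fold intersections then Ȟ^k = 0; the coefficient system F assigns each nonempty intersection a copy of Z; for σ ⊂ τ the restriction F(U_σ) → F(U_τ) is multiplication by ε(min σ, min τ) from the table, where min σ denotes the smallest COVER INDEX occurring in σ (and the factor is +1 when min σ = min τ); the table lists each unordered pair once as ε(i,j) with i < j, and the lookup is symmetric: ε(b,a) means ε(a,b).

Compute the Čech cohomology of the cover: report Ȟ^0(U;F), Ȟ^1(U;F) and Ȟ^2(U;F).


cover nerve:
  U1={{q},{q,t}} U2={{p},{r},{v},{p,s},{r,s},{r,v},{s,v},{r,s,v}} U3={{t},{u},{q,t}} U4={{s},{p,s},{r,s},{s,v},{r,s,v}}
  U13={{q,t}} U24={{p,s},{r,s},{s,v},{r,s,v}}
C dims 4,2; δ0: rk 2, SNF 1^2
Ȟ^0: (4−2)−0=2 ⇒ Z^2
Ȟ^1: (2−0)−2=0 ⇒ 0
Ȟ^2: (0−0)−0=0 ⇒ 0

Ȟ^0(U;F) ≅ Z^2,  Ȟ^1(U;F) ≅ 0,  Ȟ^2(U;F) ≅ 0


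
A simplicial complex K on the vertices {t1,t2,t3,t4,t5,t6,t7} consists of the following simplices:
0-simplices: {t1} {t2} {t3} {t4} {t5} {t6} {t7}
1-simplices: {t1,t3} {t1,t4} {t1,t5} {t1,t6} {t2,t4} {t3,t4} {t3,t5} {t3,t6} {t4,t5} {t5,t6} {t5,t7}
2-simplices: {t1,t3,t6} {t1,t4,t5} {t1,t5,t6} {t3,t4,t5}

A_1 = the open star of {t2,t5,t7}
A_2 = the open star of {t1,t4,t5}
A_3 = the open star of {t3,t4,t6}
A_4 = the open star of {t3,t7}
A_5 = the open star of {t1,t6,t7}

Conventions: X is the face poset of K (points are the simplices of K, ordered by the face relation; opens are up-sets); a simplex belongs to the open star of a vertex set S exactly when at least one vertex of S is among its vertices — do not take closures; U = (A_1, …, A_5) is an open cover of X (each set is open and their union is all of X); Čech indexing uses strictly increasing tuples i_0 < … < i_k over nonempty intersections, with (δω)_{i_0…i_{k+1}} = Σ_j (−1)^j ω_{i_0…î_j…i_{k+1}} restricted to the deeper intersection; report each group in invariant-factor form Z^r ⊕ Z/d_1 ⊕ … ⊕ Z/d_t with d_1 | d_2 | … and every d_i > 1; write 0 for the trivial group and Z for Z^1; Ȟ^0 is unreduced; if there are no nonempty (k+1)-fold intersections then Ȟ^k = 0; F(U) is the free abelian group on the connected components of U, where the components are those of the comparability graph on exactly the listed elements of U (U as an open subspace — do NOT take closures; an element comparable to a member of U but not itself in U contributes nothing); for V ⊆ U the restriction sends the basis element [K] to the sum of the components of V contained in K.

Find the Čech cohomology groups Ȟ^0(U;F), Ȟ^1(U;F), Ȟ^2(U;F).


nerve simplices:
  A1={{t2},{t5},{t7},{t1,t5},{t2,t4},{t3,t5},{t4,t5},{t5,t6},{t5,t7},{t1,t4,t5},{t1,t5,t6},{t3,t4,t5}} A2={{t1},{t4},{t5},{t1,t3},{t1,t4},{t1,t5},{t1,t6},{t2,t4},{t3,t4},{t3,t5},{t4,t5},{t5,t6},{t5,t7},{t1,t3,t6},{t1,t4,t5},{t1,t5,t6},{t3,t4,t5}} A3={{t3},{t4},{t6},{t1,t3},{t1,t4},{t1,t6},{t2,t4},{t3,t4},{t3,t5},{t3,t6},{t4,t5},{t5,t6},{t1,t3,t6},{t1,t4,t5},{t1,t5,t6},{t3,t4,t5}} A4={{t3},{t7},{t1,t3},{t3,t4},{t3,t5},{t3,t6},{t5,t7},{t1,t3,t6},{t3,t4,t5}} A5={{t1},{t6},{t7},{t1,t3},{t1,t4},{t1,t5},{t1,t6},{t3,t6},{t5,t6},{t5,t7},{t1,t3,t6},{t1,t4,t5},{t1,t5,t6}}
  A12={{t5},{t1,t5},{t2,t4},{t3,t5},{t4,t5},{t5,t6},{t5,t7},{t1,t4,t5},{t1,t5,t6},{t3,t4,t5}} A13={{t2,t4},{t3,t5},{t4,t5},{t5,t6},{t1,t4,t5},{t1,t5,t6},{t3,t4,t5}} A14={{t7},{t3,t5},{t5,t7},{t3,t4,t5}} A15={{t7},{t1,t5},{t5,t6},{t5,t7},{t1,t4,t5},{t1,t5,t6}} A23={{t4},{t1,t3},{t1,t4},{t1,t6},{t2,t4},{t3,t4},{t3,t5},{t4,t5},{t5,t6},{t1,t3,t6},{t1,t4,t5},{t1,t5,t6},{t3,t4,t5}} A24={{t1,t3},{t3,t4},{t3,t5},{t5,t7},{t1,t3,t6},{t3,t4,t5}} A25={{t1},{t1,t3},{t1,t4},{t1,t5},{t1,t6},{t5,t6},{t5,t7},{t1,t3,t6},{t1,t4,t5},{t1,t5,t6}} A34={{t3},{t1,t3},{t3,t4},{t3,t5},{t3,t6},{t1,t3,t6},{t3,t4,t5}} A35={{t6},{t1,t3},{t1,t4},{t1,t6},{t3,t6},{t5,t6},{t1,t3,t6},{t1,t4,t5},{t1,t5,t6}} A45={{t7},{t1,t3},{t3,t6},{t5,t7},{t1,t3,t6}}
  A123={{t2,t4},{t3,t5},{t4,t5},{t5,t6},{t1,t4,t5},{t1,t5,t6},{t3,t4,t5}} A124={{t3,t5},{t5,t7},{t3,t4,t5}} A125={{t1,t5},{t5,t6},{t5,t7},{t1,t4,t5},{t1,t5,t6}} A134={{t3,t5},{t3,t4,t5}} A135={{t5,t6},{t1,t4,t5},{t1,t5,t6}} A145={{t7},{t5,t7}} A234={{t1,t3},{t3,t4},{t3,t5},{t1,t3,t6},{t3,t4,t5}} A235={{t1,t3},{t1,t4},{t1,t6},{t5,t6},{t1,t3,t6},{t1,t4,t5},{t1,t5,t6}} A245={{t1,t3},{t5,t7},{t1,t3,t6}} A345={{t1,t3},{t3,t6},{t1,t3,t6}}
  A1234={{t3,t5},{t3,t4,t5}} A1235={{t5,t6},{t1,t4,t5},{t1,t5,t6}} A1245={{t5,t7}} A2345={{t1,t3},{t1,t3,t6}}
components per intersection:
  A1: {{t2},{t2,t4}} {{t5},{t7},{t1,t5},{t3,t5},{t4,t5},{t5,t6},{t5,t7},{t1,t4,t5},{t1,t5,t6},{t3,t4,t5}}
  A2: {{t1},{t4},{t5},{t1,t3},{t1,t4},{t1,t5},{t1,t6},{t2,t4},{t3,t4},{t3,t5},{t4,t5},{t5,t6},{t5,t7},{t1,t3,t6},{t1,t4,t5},{t1,t5,t6},{t3,t4,t5}}
  A3: {{t3},{t4},{t6},{t1,t3},{t1,t4},{t1,t6},{t2,t4},{t3,t4},{t3,t5},{t3,t6},{t4,t5},{t5,t6},{t1,t3,t6},{t1,t4,t5},{t1,t5,t6},{t3,t4,t5}}
  A4: {{t3},{t1,t3},{t3,t4},{t3,t5},{t3,t6},{t1,t3,t6},{t3,t4,t5}} {{t7},{t5,t7}}
  A5: {{t1},{t6},{t1,t3},{t1,t4},{t1,t5},{t1,t6},{t3,t6},{t5,t6},{t1,t3,t6},{t1,t4,t5},{t1,t5,t6}} {{t7},{t5,t7}}
  A12: {{t5},{t1,t5},{t3,t5},{t4,t5},{t5,t6},{t5,t7},{t1,t4,t5},{t1,t5,t6},{t3,t4,t5}} {{t2,t4}}
  A13: {{t2,t4}} {{t3,t5},{t4,t5},{t1,t4,t5},{t3,t4,t5}} {{t5,t6},{t1,t5,t6}}
  A14: {{t7},{t5,t7}} {{t3,t5},{t3,t4,t5}}
  A15: {{t7},{t5,t7}} {{t1,t5},{t5,t6},{t1,t4,t5},{t1,t5,t6}}
  A23: {{t4},{t1,t4},{t2,t4},{t3,t4},{t3,t5},{t4,t5},{t1,t4,t5},{t3,t4,t5}} {{t1,t3},{t1,t6},{t5,t6},{t1,t3,t6},{t1,t5,t6}}
  A24: {{t1,t3},{t1,t3,t6}} {{t3,t4},{t3,t5},{t3,t4,t5}} {{t5,t7}}
  A25: {{t1},{t1,t3},{t1,t4},{t1,t5},{t1,t6},{t5,t6},{t1,t3,t6},{t1,t4,t5},{t1,t5,t6}} {{t5,t7}}
  A34: {{t3},{t1,t3},{t3,t4},{t3,t5},{t3,t6},{t1,t3,t6},{t3,t4,t5}}
  A35: {{t6},{t1,t3},{t1,t6},{t3,t6},{t5,t6},{t1,t3,t6},{t1,t5,t6}} {{t1,t4},{t1,t4,t5}}
  A45: {{t7},{t5,t7}} {{t1,t3},{t3,t6},{t1,t3,t6}}
  A123: {{t2,t4}} {{t3,t5},{t4,t5},{t1,t4,t5},{t3,t4,t5}} {{t5,t6},{t1,t5,t6}}
  A124: {{t3,t5},{t3,t4,t5}} {{t5,t7}}
  A125: {{t1,t5},{t5,t6},{t1,t4,t5},{t1,t5,t6}} {{t5,t7}}
  A134: {{t3,t5},{t3,t4,t5}}
  A135: {{t5,t6},{t1,t5,t6}} {{t1,t4,t5}}
  A145: {{t7},{t5,t7}}
  A234: {{t1,t3},{t1,t3,t6}} {{t3,t4},{t3,t5},{t3,t4,t5}}
  A235: {{t1,t3},{t1,t6},{t5,t6},{t1,t3,t6},{t1,t5,t6}} {{t1,t4},{t1,t4,t5}}
  A245: {{t1,t3},{t1,t3,t6}} {{t5,t7}}
  A345: {{t1,t3},{t3,t6},{t1,t3,t6}}
  A1234: {{t3,t5},{t3,t4,t5}}
  A1235: {{t5,t6},{t1,t5,t6}} {{t1,t4,t5}}
  A1245: {{t5,t7}}
  A2345: {{t1,t3},{t1,t3,t6}}
C dims 8,21,18,5; δ0: rk 7, SNF 1^7; δ1: rk 13, SNF 1^13; δ2: rk 5, SNF 1^5
degree 0: 8−7−0 = 1 → Ȟ^0 ≅ Z
degree 1: 21−13−7 = 1 → Ȟ^1 ≅ Z
degree 2: 18−5−13 = 0 → Ȟ^2 ≅ 0

Ȟ^0(U;F) ≅ Z,  Ȟ^1(U;F) ≅ Z,  Ȟ^2(U;F) ≅ 0


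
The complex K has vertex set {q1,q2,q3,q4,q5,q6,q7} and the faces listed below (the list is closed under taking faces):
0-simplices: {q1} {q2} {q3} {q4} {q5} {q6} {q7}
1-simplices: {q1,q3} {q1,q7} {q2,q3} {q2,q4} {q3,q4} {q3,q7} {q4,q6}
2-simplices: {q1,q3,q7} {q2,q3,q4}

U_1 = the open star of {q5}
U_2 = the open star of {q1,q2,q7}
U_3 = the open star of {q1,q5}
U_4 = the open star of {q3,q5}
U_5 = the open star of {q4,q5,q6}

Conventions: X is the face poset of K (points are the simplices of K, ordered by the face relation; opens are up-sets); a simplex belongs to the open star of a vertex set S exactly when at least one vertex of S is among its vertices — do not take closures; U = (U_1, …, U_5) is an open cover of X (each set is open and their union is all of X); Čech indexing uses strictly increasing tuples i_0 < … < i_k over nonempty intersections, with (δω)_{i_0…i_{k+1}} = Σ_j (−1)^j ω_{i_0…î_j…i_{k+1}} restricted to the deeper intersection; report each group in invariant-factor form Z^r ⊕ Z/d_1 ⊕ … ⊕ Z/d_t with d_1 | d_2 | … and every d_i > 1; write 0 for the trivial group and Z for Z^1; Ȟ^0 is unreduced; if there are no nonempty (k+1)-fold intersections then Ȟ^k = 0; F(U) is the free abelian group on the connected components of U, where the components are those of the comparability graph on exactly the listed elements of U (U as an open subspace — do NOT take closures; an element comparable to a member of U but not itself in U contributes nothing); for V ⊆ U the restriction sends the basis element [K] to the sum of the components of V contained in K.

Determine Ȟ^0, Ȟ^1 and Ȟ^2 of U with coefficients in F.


Ȟ^0(U;F) ≅ Z^2; Ȟ^1(U;F) ≅ 0; Ȟ^2(U;F) ≅ 0

nerve simplices:
  U1={{q5}} U2={{q1},{q2},{q7},{q1,q3},{q1,q7},{q2,q3},{q2,q4},{q3,q7},{q1,q3,q7},{q2,q3,q4}} U3={{q1},{q5},{q1,q3},{q1,q7},{q1,q3,q7}} U4={{q3},{q5},{q1,q3},{q2,q3},{q3,q4},{q3,q7},{q1,q3,q7},{q2,q3,q4}} U5={{q4},{q5},{q6},{q2,q4},{q3,q4},{q4,q6},{q2,q3,q4}}
  U13={{q5}} U14={{q5}} U15={{q5}} U23={{q1},{q1,q3},{q1,q7},{q1,q3,q7}} U24={{q1,q3},{q2,q3},{q3,q7},{q1,q3,q7},{q2,q3,q4}} U25={{q2,q4},{q2,q3,q4}} U34={{q5},{q1,q3},{q1,q3,q7}} U35={{q5}} U45={{q5},{q3,q4},{q2,q3,q4}}
  U134={{q5}} U135={{q5}} U145={{q5}} U234={{q1,q3},{q1,q3,q7}} U245={{q2,q3,q4}} U345={{q5}}
  U1345={{q5}}
components per intersection:
  U1: {{q5}}
  U2: {{q1},{q7},{q1,q3},{q1,q7},{q3,q7},{q1,q3,q7}} {{q2},{q2,q3},{q2,q4},{q2,q3,q4}}
  U3: {{q1},{q1,q3},{q1,q7},{q1,q3,q7}} {{q5}}
  U4: {{q3},{q1,q3},{q2,q3},{q3,q4},{q3,q7},{q1,q3,q7},{q2,q3,q4}} {{q5}}
  U5: {{q4},{q6},{q2,q4},{q3,q4},{q4,q6},{q2,q3,q4}} {{q5}}
  U13: {{q5}}
  U14: {{q5}}
  U15: {{q5}}
  U23: {{q1},{q1,q3},{q1,q7},{q1,q3,q7}}
  U24: {{q1,q3},{q3,q7},{q1,q3,q7}} {{q2,q3},{q2,q3,q4}}
  U25: {{q2,q4},{q2,q3,q4}}
  U34: {{q5}} {{q1,q3},{q1,q3,q7}}
  U35: {{q5}}
  U45: {{q5}} {{q3,q4},{q2,q3,q4}}
  U134: {{q5}}
  U135: {{q5}}
  U145: {{q5}}
  U234: {{q1,q3},{q1,q3,q7}}
  U245: {{q2,q3,q4}}
  U345: {{q5}}
  U1345: {{q5}}
C dims 9,12,6,1; δ0: rk 7, SNF 1^7; δ1: rk 5, SNF 1^5; δ2: rk 1, SNF 1^1
degree 0: 9−7−0 = 2 → Ȟ^0 ≅ Z^2
degree 1: 12−5−7 = 0 → Ȟ^1 ≅ 0
degree 2: 6−1−5 = 0 → Ȟ^2 ≅ 0
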